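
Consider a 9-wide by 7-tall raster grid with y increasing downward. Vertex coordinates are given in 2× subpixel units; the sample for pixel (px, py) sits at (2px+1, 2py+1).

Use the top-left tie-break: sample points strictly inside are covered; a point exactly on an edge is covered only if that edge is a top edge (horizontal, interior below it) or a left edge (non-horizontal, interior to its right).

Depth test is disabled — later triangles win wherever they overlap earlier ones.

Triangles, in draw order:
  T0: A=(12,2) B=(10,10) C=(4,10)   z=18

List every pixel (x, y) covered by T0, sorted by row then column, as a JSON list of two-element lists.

T0:
  2·area = 48
  edge (12, 2)→(10, 10): d=(-2,8) right/bottom  bias=-1
  edge (10, 10)→(4, 10): d=(-6,0) right/bottom  bias=-1
  edge (4, 10)→(12, 2): d=(8,-8) top-left  bias=+0
    (6,0)@(13, 1): e=[-6,54,0] → .  [on edge]
    (5,1)@(11, 3): e=[6,42,0] → X  [on edge]
    (6,1)@(13, 3): e=[-10,42,16] → .
    (4,2)@(9, 5): e=[18,30,0] → X  [on edge]
    (6,2)@(13, 5): e=[-14,30,32] → .
    (3,3)@(7, 7): e=[30,18,0] → X  [on edge]
    (5,3)@(11, 7): e=[-2,18,32] → .
    (2,4)@(5, 9): e=[42,6,0] → X  [on edge]
    (5,4)@(11, 9): e=[-6,6,48] → .
    (1,5)@(3, 11): e=[54,-6,0] → .  [on edge]
    (2,5)@(5, 11): e=[38,-6,16] → .
    (3,5)@(7, 11): e=[22,-6,32] → .
    (0,6)@(1, 13): e=[66,-18,0] → .  [on edge]
  covered (8 px):
    . . . . . . . . .
    . . . . . X . . .
    . . . . X X . . .
    . . . X X . . . .
    . . X X X . . . .
    . . . . . . . . .
    . . . . . . . . .

Result: [[5,1],[4,2],[5,2],[3,3],[4,3],[2,4],[3,4],[4,4]]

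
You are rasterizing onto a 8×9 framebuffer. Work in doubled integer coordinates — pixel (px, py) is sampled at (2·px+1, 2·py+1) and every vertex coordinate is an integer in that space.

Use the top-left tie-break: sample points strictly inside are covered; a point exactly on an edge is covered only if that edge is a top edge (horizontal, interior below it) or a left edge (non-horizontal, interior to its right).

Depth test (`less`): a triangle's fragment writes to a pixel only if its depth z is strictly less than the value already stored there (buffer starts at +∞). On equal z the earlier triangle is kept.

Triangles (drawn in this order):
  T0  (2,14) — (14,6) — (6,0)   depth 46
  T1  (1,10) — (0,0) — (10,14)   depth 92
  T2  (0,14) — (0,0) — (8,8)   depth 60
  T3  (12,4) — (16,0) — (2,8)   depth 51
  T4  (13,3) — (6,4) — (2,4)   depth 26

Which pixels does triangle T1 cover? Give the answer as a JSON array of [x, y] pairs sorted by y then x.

T0:
  2·area = 136  (B↔C swapped to make it positive)
  edge (2, 14)→(6, 0): d=(4,-14) top-left  bias=+0
  edge (6, 0)→(14, 6): d=(8,6) right/bottom  bias=-1
  edge (14, 6)→(2, 14): d=(-12,8) right/bottom  bias=-1
    (3,0)@(7, 1): e=[18,2,116] → X
    (4,0)@(9, 1): e=[46,-10,100] → .
    (3,1)@(7, 3): e=[26,18,92] → X
    (4,1)@(9, 3): e=[54,6,76] → X
    (5,1)@(11, 3): e=[82,-6,60] → .
    (2,2)@(5, 5): e=[6,46,84] → X
    (5,2)@(11, 5): e=[90,10,36] → X
    (6,2)@(13, 5): e=[118,-2,20] → .
    (2,3)@(5, 7): e=[14,62,60] → X
    (6,3)@(13, 7): e=[126,14,-4] → .
    (2,4)@(5, 9): e=[22,78,36] → X
    (5,4)@(11, 9): e=[106,42,-12] → .
  covered (17 px):
    . . . X . . . .
    . . . X X . . .
    . . X X X X . .
    . . X X X X . .
    . . X X X . . .
    . X X . . . . .
    . X . . . . . .
    . . . . . . . .
    . . . . . . . .
T1:
  2·area = 86
  edge (1, 10)→(0, 0): d=(-1,-10) top-left  bias=+0
  edge (0, 0)→(10, 14): d=(10,14) right/bottom  bias=-1
  edge (10, 14)→(1, 10): d=(-9,-4) top-left  bias=+0
    (0,1)@(1, 3): e=[7,16,63] → X
    (1,1)@(3, 3): e=[27,-12,71] → .
    (0,2)@(1, 5): e=[5,36,45] → X
    (1,2)@(3, 5): e=[25,8,53] → X
    (2,2)@(5, 5): e=[45,-20,61] → .
    (0,3)@(1, 7): e=[3,56,27] → X
    (2,3)@(5, 7): e=[43,0,43] → .  [on edge]
    (0,4)@(1, 9): e=[1,76,9] → X
    (2,4)@(5, 9): e=[41,20,25] → X
    (3,4)@(7, 9): e=[61,-8,33] → .
    (0,5)@(1, 11): e=[-1,96,-9] → .
    (1,5)@(3, 11): e=[19,68,-1] → .
  covered (11 px):
    . . . . . . . .
    X . . . . . . .
    X X . . . . . .
    X X . . . . . .
    X X X . . . . .
    . . X X . . . .
    . . . . X . . .
    . . . . . . . .
    . . . . . . . .
T2:
  2·area = 112
  edge (0, 14)→(0, 0): d=(0,-14) top-left  bias=+0
  edge (0, 0)→(8, 8): d=(8,8) right/bottom  bias=-1
  edge (8, 8)→(0, 14): d=(-8,6) right/bottom  bias=-1
    (0,0)@(1, 1): e=[14,0,98] → .  [on edge]
    (0,1)@(1, 3): e=[14,16,82] → X
    (1,1)@(3, 3): e=[42,0,70] → .  [on edge]
    (0,2)@(1, 5): e=[14,32,66] → X
    (1,2)@(3, 5): e=[42,16,54] → X
    (2,2)@(5, 5): e=[70,0,42] → .  [on edge]
    (0,3)@(1, 7): e=[14,48,50] → X
    (2,3)@(5, 7): e=[70,16,26] → X
    (3,3)@(7, 7): e=[98,0,14] → .  [on edge]
    (0,4)@(1, 9): e=[14,64,34] → X
    (3,4)@(7, 9): e=[98,16,-2] → .
    (4,4)@(9, 9): e=[126,0,-14] → .  [on edge]
    (5,5)@(11, 11): e=[154,0,-42] → .  [on edge]
    (6,6)@(13, 13): e=[182,0,-70] → .  [on edge]
    (7,7)@(15, 15): e=[210,0,-98] → .  [on edge]
  covered (12 px):
    . . . . . . . .
    X . . . . . . .
    X X . . . . . .
    X X X . . . . .
    X X X . . . . .
    X X . . . . . .
    X . . . . . . .
    . . . . . . . .
    . . . . . . . .
T3:
  2·area = 24  (B↔C swapped to make it positive)
  edge (12, 4)→(2, 8): d=(-10,4) right/bottom  bias=-1
  edge (2, 8)→(16, 0): d=(14,-8) top-left  bias=+0
  edge (16, 0)→(12, 4): d=(-4,4) right/bottom  bias=-1
    (7,0)@(15, 1): e=[18,6,0] → .  [on edge]
    (5,1)@(11, 3): e=[14,2,8] → X
    (6,1)@(13, 3): e=[6,18,0] → .  [on edge]
    (4,2)@(9, 5): e=[2,14,8] → X
    (5,2)@(11, 5): e=[-6,30,0] → .  [on edge]
    (4,3)@(9, 7): e=[-18,42,0] → .  [on edge]
    (3,4)@(7, 9): e=[-30,54,0] → .  [on edge]
    (2,5)@(5, 11): e=[-42,66,0] → .  [on edge]
    (1,6)@(3, 13): e=[-54,78,0] → .  [on edge]
    (0,7)@(1, 15): e=[-66,90,0] → .  [on edge]
  covered (2 px):
    . . . . . . . .
    . . . . . X . .
    . . . . X . . .
    . . . . . . . .
    . . . . . . . .
    . . . . . . . .
    . . . . . . . .
    . . . . . . . .
    . . . . . . . .
T4:
  2·area = 4
  edge (13, 3)→(6, 4): d=(-7,1) right/bottom  bias=-1
  edge (6, 4)→(2, 4): d=(-4,0) right/bottom  bias=-1
  edge (2, 4)→(13, 3): d=(11,-1) top-left  bias=+0
    (6,1)@(13, 3): e=[0,4,0] → .  [on edge]
  covered (0 px):
    . . . . . . . .
    . . . . . . . .
    . . . . . . . .
    . . . . . . . .
    . . . . . . . .
    . . . . . . . .
    . . . . . . . .
    . . . . . . . .
    . . . . . . . .

Answer: [[0,1],[0,2],[1,2],[0,3],[1,3],[0,4],[1,4],[2,4],[2,5],[3,5],[4,6]]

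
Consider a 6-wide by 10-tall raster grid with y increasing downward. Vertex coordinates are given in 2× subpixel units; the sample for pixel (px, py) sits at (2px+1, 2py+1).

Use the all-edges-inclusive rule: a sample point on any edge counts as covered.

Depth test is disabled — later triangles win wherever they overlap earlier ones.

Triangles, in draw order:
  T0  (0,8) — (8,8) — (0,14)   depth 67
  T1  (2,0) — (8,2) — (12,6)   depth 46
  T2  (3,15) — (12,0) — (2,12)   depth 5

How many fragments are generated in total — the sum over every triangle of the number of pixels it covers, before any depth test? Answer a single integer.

T0:
  2·area = 48
  edge (0, 8)→(8, 8): d=(8,0) inclusive
  edge (8, 8)→(0, 14): d=(-8,6) inclusive
  edge (0, 14)→(0, 8): d=(0,-6) inclusive
    (0,4)@(1, 9): e=[8,34,6] → #
    (1,4)@(3, 9): e=[8,22,18] → #
    (2,4)@(5, 9): e=[8,10,30] → #
    (3,4)@(7, 9): e=[8,-2,42] → ·
    (0,5)@(1, 11): e=[24,18,6] → #
    (2,5)@(5, 11): e=[24,-6,30] → ·
    (0,6)@(1, 13): e=[40,2,6] → #
    (1,6)@(3, 13): e=[40,-10,18] → ·
    (0,7)@(1, 15): e=[56,-14,6] → ·
  covered (6 px):
    · · · · · ·
    · · · · · ·
    · · · · · ·
    · · · · · ·
    # # # · · ·
    # # · · · ·
    # · · · · ·
    · · · · · ·
    · · · · · ·
    · · · · · ·
T1:
  2·area = 16
  edge (2, 0)→(8, 2): d=(6,2) inclusive
  edge (8, 2)→(12, 6): d=(4,4) inclusive
  edge (12, 6)→(2, 0): d=(-10,-6) inclusive
    (2,0)@(5, 1): e=[0,8,8] → #  [on edge]
    (3,0)@(7, 1): e=[-4,0,20] → ·  [on edge]
    (2,1)@(5, 3): e=[12,16,-12] → ·
    (3,1)@(7, 3): e=[8,8,0] → #  [on edge]
    (4,1)@(9, 3): e=[4,0,12] → #  [on edge]
    (5,1)@(11, 3): e=[0,-8,24] → ·  [on edge]
    (3,2)@(7, 5): e=[20,16,-20] → ·
    (4,2)@(9, 5): e=[16,8,-8] → ·
    (5,2)@(11, 5): e=[12,0,4] → #  [on edge]
    (5,3)@(11, 7): e=[24,8,-16] → ·
  covered (4 px):
    · · # · · ·
    · · · # # ·
    · · · · · #
    · · · · · ·
    · · · · · ·
    · · · · · ·
    · · · · · ·
    · · · · · ·
    · · · · · ·
    · · · · · ·
T2:
  2·area = 42  (B↔C swapped to make it positive)
  edge (3, 15)→(2, 12): d=(-1,-3) inclusive
  edge (2, 12)→(12, 0): d=(10,-12) inclusive
  edge (12, 0)→(3, 15): d=(-9,15) inclusive
    (4,2)@(9, 5): e=[28,14,0] → #  [on edge]
    (5,2)@(11, 5): e=[34,38,-30] → ·
    (3,3)@(7, 7): e=[20,10,12] → #
    (4,3)@(9, 7): e=[26,34,-18] → ·
    (0,4)@(1, 9): e=[0,-42,84] → ·  [on edge]
    (2,4)@(5, 9): e=[12,6,24] → #
    (3,4)@(7, 9): e=[18,30,-6] → ·
    (1,5)@(3, 11): e=[4,2,36] → #
    (3,5)@(7, 11): e=[16,50,-24] → ·
    (1,6)@(3, 13): e=[2,22,18] → #
    (2,6)@(5, 13): e=[8,46,-12] → ·
    (1,7)@(3, 15): e=[0,42,0] → #  [on edge]
  covered (7 px):
    · · · · · ·
    · · · · · ·
    · · · · # ·
    · · · # · ·
    · · # · · ·
    · # # · · ·
    · # · · · ·
    · # · · · ·
    · · · · · ·
    · · · · · ·

Answer: 17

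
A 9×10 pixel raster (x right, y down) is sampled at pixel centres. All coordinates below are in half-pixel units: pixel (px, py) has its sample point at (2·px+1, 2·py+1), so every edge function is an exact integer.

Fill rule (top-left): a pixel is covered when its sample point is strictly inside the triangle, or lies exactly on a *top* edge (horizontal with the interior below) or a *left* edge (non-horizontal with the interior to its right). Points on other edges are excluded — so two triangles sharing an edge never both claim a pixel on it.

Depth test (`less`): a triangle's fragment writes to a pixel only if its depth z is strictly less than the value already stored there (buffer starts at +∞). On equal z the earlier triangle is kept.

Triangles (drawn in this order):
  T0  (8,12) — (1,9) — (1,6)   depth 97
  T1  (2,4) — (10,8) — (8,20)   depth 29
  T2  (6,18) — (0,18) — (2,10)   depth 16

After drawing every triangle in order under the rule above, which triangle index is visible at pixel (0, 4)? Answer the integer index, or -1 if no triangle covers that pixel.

T0:
  2·area = 21
  edge (8, 12)→(1, 9): d=(-7,-3) top-left  bias=+0
  edge (1, 9)→(1, 6): d=(0,-3) top-left  bias=+0
  edge (1, 6)→(8, 12): d=(7,6) right/bottom  bias=-1
    (0,0)@(1, 1): e=[56,0,-35] → .  [on edge]
    (0,1)@(1, 3): e=[42,0,-21] → .  [on edge]
    (0,2)@(1, 5): e=[28,0,-7] → .  [on edge]
    (0,3)@(1, 7): e=[14,0,7] → X  [on edge]
    (1,3)@(3, 7): e=[20,6,-5] → .
    (0,4)@(1, 9): e=[0,0,21] → X  [on edge]
    (1,4)@(3, 9): e=[6,6,9] → X
    (2,4)@(5, 9): e=[12,12,-3] → .
    (0,5)@(1, 11): e=[-14,0,35] → .  [on edge]
    (1,5)@(3, 11): e=[-8,6,23] → .
    (0,6)@(1, 13): e=[-28,0,49] → .  [on edge]
    (0,7)@(1, 15): e=[-42,0,63] → .  [on edge]
    (7,7)@(15, 15): e=[0,42,-21] → .  [on edge]
    (0,8)@(1, 17): e=[-56,0,77] → .  [on edge]
    (0,9)@(1, 19): e=[-70,0,91] → .  [on edge]
  covered (3 px):
    . . . . . . . . .
    . . . . . . . . .
    . . . . . . . . .
    X . . . . . . . .
    X X . . . . . . .
    . . . . . . . . .
    . . . . . . . . .
    . . . . . . . . .
    . . . . . . . . .
    . . . . . . . . .
T1:
  2·area = 104
  edge (2, 4)→(10, 8): d=(8,4) right/bottom  bias=-1
  edge (10, 8)→(8, 20): d=(-2,12) right/bottom  bias=-1
  edge (8, 20)→(2, 4): d=(-6,-16) top-left  bias=+0
    (1,2)@(3, 5): e=[4,90,10] → X
    (2,2)@(5, 5): e=[-4,66,42] → .
    (1,3)@(3, 7): e=[20,86,-2] → .
    (2,3)@(5, 7): e=[12,62,30] → X
    (3,3)@(7, 7): e=[4,38,62] → X
    (4,3)@(9, 7): e=[-4,14,94] → .
    (2,4)@(5, 9): e=[28,58,18] → X
    (4,4)@(9, 9): e=[12,10,82] → X
    (5,4)@(11, 9): e=[4,-14,114] → .
    (2,5)@(5, 11): e=[44,54,6] → X
    (5,5)@(11, 11): e=[20,-18,102] → .
    (2,6)@(5, 13): e=[60,50,-6] → .
  covered (13 px):
    . . . . . . . . .
    . . . . . . . . .
    . X . . . . . . .
    . . X X . . . . .
    . . X X X . . . .
    . . X X X . . . .
    . . . X X . . . .
    . . . X . . . . .
    . . . X . . . . .
    . . . . . . . . .
T2:
  2·area = 48
  edge (6, 18)→(0, 18): d=(-6,0) right/bottom  bias=-1
  edge (0, 18)→(2, 10): d=(2,-8) top-left  bias=+0
  edge (2, 10)→(6, 18): d=(4,8) right/bottom  bias=-1
    (1,6)@(3, 13): e=[30,14,4] → X
    (2,6)@(5, 13): e=[30,30,-12] → .
    (0,7)@(1, 15): e=[18,2,28] → X
    (2,7)@(5, 15): e=[18,34,-4] → .
    (0,8)@(1, 17): e=[6,6,36] → X
    (2,8)@(5, 17): e=[6,38,4] → X
    (3,8)@(7, 17): e=[6,54,-12] → .
    (0,9)@(1, 19): e=[-6,10,44] → .
    (1,9)@(3, 19): e=[-6,26,28] → .
    (2,9)@(5, 19): e=[-6,42,12] → .
  covered (6 px):
    . . . . . . . . .
    . . . . . . . . .
    . . . . . . . . .
    . . . . . . . . .
    . . . . . . . . .
    . . . . . . . . .
    . X . . . . . . .
    X X . . . . . . .
    X X X . . . . . .
    . . . . . . . . .

Z-buffer (winner per pixel, '.' = empty):
  . . . . . . . . .
  . . . . . . . . .
  . 1 . . . . . . .
  0 . 1 1 . . . . .
  0 0 1 1 1 . . . .
  . . 1 1 1 . . . .
  . 2 . 1 1 . . . .
  2 2 . 1 . . . . .
  2 2 2 1 . . . . .
  . . . . . . . . .

Final: 0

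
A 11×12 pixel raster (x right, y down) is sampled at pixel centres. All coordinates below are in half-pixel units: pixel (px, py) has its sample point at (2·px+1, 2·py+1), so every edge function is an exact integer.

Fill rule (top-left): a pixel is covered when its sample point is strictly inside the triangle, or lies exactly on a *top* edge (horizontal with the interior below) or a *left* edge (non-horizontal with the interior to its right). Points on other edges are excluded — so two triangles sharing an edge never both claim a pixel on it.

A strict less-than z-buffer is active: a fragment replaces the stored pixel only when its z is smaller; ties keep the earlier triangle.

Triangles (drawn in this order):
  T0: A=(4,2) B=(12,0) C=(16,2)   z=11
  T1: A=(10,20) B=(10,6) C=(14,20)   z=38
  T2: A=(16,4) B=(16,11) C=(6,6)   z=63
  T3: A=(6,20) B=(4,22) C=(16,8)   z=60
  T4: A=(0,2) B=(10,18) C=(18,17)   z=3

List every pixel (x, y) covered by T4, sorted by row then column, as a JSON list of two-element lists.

T0:
  2·area = 24
  edge (4, 2)→(12, 0): d=(8,-2) top-left  bias=+0
  edge (12, 0)→(16, 2): d=(4,2) right/bottom  bias=-1
  edge (16, 2)→(4, 2): d=(-12,0) right/bottom  bias=-1
    (4,0)@(9, 1): e=[2,10,12] → █
    (5,0)@(11, 1): e=[6,6,12] → █
    (6,0)@(13, 1): e=[10,2,12] → █
    (7,0)@(15, 1): e=[14,-2,12] → ·
    (4,1)@(9, 3): e=[18,18,-12] → ·
    (5,1)@(11, 3): e=[22,14,-12] → ·
    (6,1)@(13, 3): e=[26,10,-12] → ·
  covered (3 px):
    · · · · █ █ █ · · · ·
    · · · · · · · · · · ·
    · · · · · · · · · · ·
    · · · · · · · · · · ·
    · · · · · · · · · · ·
    · · · · · · · · · · ·
    · · · · · · · · · · ·
    · · · · · · · · · · ·
    · · · · · · · · · · ·
    · · · · · · · · · · ·
    · · · · · · · · · · ·
    · · · · · · · · · · ·
T1:
  2·area = 56
  edge (10, 20)→(10, 6): d=(0,-14) top-left  bias=+0
  edge (10, 6)→(14, 20): d=(4,14) right/bottom  bias=-1
  edge (14, 20)→(10, 20): d=(-4,0) right/bottom  bias=-1
    (5,5)@(11, 11): e=[14,6,36] → █
    (6,5)@(13, 11): e=[42,-22,36] → ·
    (5,6)@(11, 13): e=[14,14,28] → █
    (6,6)@(13, 13): e=[42,-14,28] → ·
    (5,7)@(11, 15): e=[14,22,20] → █
    (6,7)@(13, 15): e=[42,-6,20] → ·
    (5,8)@(11, 17): e=[14,30,12] → █
    (6,8)@(13, 17): e=[42,2,12] → █
    (7,8)@(15, 17): e=[70,-26,12] → ·
    (5,9)@(11, 19): e=[14,38,4] → █
    (7,9)@(15, 19): e=[70,-18,4] → ·
    (5,10)@(11, 21): e=[14,46,-4] → ·
  covered (7 px):
    · · · · · · · · · · ·
    · · · · · · · · · · ·
    · · · · · · · · · · ·
    · · · · · · · · · · ·
    · · · · · · · · · · ·
    · · · · · █ · · · · ·
    · · · · · █ · · · · ·
    · · · · · █ · · · · ·
    · · · · · █ █ · · · ·
    · · · · · █ █ · · · ·
    · · · · · · · · · · ·
    · · · · · · · · · · ·
T2:
  2·area = 70
  edge (16, 4)→(16, 11): d=(0,7) right/bottom  bias=-1
  edge (16, 11)→(6, 6): d=(-10,-5) top-left  bias=+0
  edge (6, 6)→(16, 4): d=(10,-2) top-left  bias=+0
    (10,1)@(21, 3): e=[-35,105,0] → ·  [on edge]
    (5,2)@(11, 5): e=[35,35,0] → █  [on edge]
    (6,2)@(13, 5): e=[21,45,4] → █
    (7,2)@(15, 5): e=[7,55,8] → █
    (8,2)@(17, 5): e=[-7,65,12] → ·
    (0,3)@(1, 7): e=[105,-35,0] → ·  [on edge]
    (4,3)@(9, 7): e=[49,5,16] → █
    (8,3)@(17, 7): e=[-7,45,32] → ·
    (4,4)@(9, 9): e=[49,-15,36] → ·
    (5,4)@(11, 9): e=[35,-5,40] → ·
    (6,4)@(13, 9): e=[21,5,44] → █
    (8,4)@(17, 9): e=[-7,25,52] → ·
  covered (9 px):
    · · · · · · · · · · ·
    · · · · · · · · · · ·
    · · · · · █ █ █ · · ·
    · · · · █ █ █ █ · · ·
    · · · · · · █ █ · · ·
    · · · · · · · · · · ·
    · · · · · · · · · · ·
    · · · · · · · · · · ·
    · · · · · · · · · · ·
    · · · · · · · · · · ·
    · · · · · · · · · · ·
    · · · · · · · · · · ·
T3:
  2·area = 4
  edge (6, 20)→(4, 22): d=(-2,2) right/bottom  bias=-1
  edge (4, 22)→(16, 8): d=(12,-14) top-left  bias=+0
  edge (16, 8)→(6, 20): d=(-10,12) right/bottom  bias=-1
    (10,2)@(21, 5): e=[0,34,-30] → ·  [on edge]
    (9,3)@(19, 7): e=[0,30,-26] → ·  [on edge]
    (8,4)@(17, 9): e=[0,26,-22] → ·  [on edge]
    (7,5)@(15, 11): e=[0,22,-18] → ·  [on edge]
    (6,6)@(13, 13): e=[0,18,-14] → ·  [on edge]
    (5,7)@(11, 15): e=[0,14,-10] → ·  [on edge]
    (4,8)@(9, 17): e=[0,10,-6] → ·  [on edge]
    (3,9)@(7, 19): e=[0,6,-2] → ·  [on edge]
    (2,10)@(5, 21): e=[0,2,2] → ·  [on edge]
    (1,11)@(3, 23): e=[0,-2,6] → ·  [on edge]
  covered (0 px):
    · · · · · · · · · · ·
    · · · · · · · · · · ·
    · · · · · · · · · · ·
    · · · · · · · · · · ·
    · · · · · · · · · · ·
    · · · · · · · · · · ·
    · · · · · · · · · · ·
    · · · · · · · · · · ·
    · · · · · · · · · · ·
    · · · · · · · · · · ·
    · · · · · · · · · · ·
    · · · · · · · · · · ·
T4:
  2·area = 138  (B↔C swapped to make it positive)
  edge (0, 2)→(18, 17): d=(18,15) right/bottom  bias=-1
  edge (18, 17)→(10, 18): d=(-8,1) right/bottom  bias=-1
  edge (10, 18)→(0, 2): d=(-10,-16) top-left  bias=+0
    (0,1)@(1, 3): e=[3,129,6] → █
    (1,1)@(3, 3): e=[-27,127,38] → ·
    (0,2)@(1, 5): e=[39,113,-14] → ·
    (1,2)@(3, 5): e=[9,111,18] → █
    (2,2)@(5, 5): e=[-21,109,50] → ·
    (1,3)@(3, 7): e=[45,95,-2] → ·
    (2,3)@(5, 7): e=[15,93,30] → █
    (3,3)@(7, 7): e=[-15,91,62] → ·
    (2,4)@(5, 9): e=[51,77,10] → █
    (3,4)@(7, 9): e=[21,75,42] → █
    (4,4)@(9, 9): e=[-9,73,74] → ·
    (2,5)@(5, 11): e=[87,61,-10] → ·
  covered (19 px):
    · · · · · · · · · · ·
    █ · · · · · · · · · ·
    · █ · · · · · · · · ·
    · · █ · · · · · · · ·
    · · █ █ · · · · · · ·
    · · · █ █ · · · · · ·
    · · · █ █ █ █ · · · ·
    · · · · █ █ █ █ · · ·
    · · · · · █ █ █ █ · ·
    · · · · · · · · · · ·
    · · · · · · · · · · ·
    · · · · · · · · · · ·

Result: [[0,1],[1,2],[2,3],[2,4],[3,4],[3,5],[4,5],[3,6],[4,6],[5,6],[6,6],[4,7],[5,7],[6,7],[7,7],[5,8],[6,8],[7,8],[8,8]]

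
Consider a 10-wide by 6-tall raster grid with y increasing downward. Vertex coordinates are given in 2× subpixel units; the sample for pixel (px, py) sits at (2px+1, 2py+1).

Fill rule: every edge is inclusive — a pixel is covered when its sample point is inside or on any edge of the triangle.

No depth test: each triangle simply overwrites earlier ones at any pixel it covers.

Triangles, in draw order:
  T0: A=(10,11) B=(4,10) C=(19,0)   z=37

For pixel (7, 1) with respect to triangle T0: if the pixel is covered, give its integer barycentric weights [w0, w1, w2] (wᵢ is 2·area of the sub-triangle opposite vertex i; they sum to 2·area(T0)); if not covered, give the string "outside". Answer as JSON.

T0:
  2·area = 75
  edge (10, 11)→(4, 10): d=(-6,-1) inclusive
  edge (4, 10)→(19, 0): d=(15,-10) inclusive
  edge (19, 0)→(10, 11): d=(-9,11) inclusive
    (7,1)@(15, 3): e=[53,5,17] → X
    (8,1)@(17, 3): e=[55,25,-5] → .
    (6,2)@(13, 5): e=[39,15,21] → X
    (7,2)@(15, 5): e=[41,35,-1] → .
    (4,3)@(9, 7): e=[23,5,47] → X
    (5,3)@(11, 7): e=[25,25,25] → X
    (7,3)@(15, 7): e=[29,65,-19] → .
    (3,4)@(7, 9): e=[9,15,51] → X
    (6,4)@(13, 9): e=[15,75,-15] → .
    (3,5)@(7, 11): e=[-3,45,33] → .
    (4,5)@(9, 11): e=[-1,65,11] → .
    (5,5)@(11, 11): e=[1,85,-11] → .
  covered (8 px):
    . . . . . . . . . .
    . . . . . . . X . .
    . . . . . . X . . .
    . . . . X X X . . .
    . . . X X X . . . .
    . . . . . . . . . .

Final: [5,17,53]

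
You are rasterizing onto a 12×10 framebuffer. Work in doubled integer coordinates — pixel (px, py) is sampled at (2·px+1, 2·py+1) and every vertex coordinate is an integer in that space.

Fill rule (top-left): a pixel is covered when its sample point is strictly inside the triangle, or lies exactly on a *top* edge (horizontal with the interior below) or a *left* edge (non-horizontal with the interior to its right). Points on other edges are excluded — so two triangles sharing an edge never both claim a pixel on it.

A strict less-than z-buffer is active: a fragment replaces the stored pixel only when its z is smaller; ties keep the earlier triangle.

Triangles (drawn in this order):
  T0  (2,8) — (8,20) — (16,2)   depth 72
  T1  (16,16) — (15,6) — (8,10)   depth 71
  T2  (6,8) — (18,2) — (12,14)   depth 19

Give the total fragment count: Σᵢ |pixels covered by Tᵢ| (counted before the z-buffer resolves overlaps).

T0:
  2·area = 204  (B↔C swapped to make it positive)
  edge (2, 8)→(16, 2): d=(14,-6) top-left  bias=+0
  edge (16, 2)→(8, 20): d=(-8,18) right/bottom  bias=-1
  edge (8, 20)→(2, 8): d=(-6,-12) top-left  bias=+0
    (7,1)@(15, 3): e=[8,10,186] → █
    (8,1)@(17, 3): e=[20,-26,210] → ·
    (4,2)@(9, 5): e=[0,102,102] → █  [on edge]
    (5,2)@(11, 5): e=[12,66,126] → █
    (6,2)@(13, 5): e=[24,30,150] → █
    (7,2)@(15, 5): e=[36,-6,174] → ·
    (2,3)@(5, 7): e=[4,158,42] → █
    (3,3)@(7, 7): e=[16,122,66] → █
    (7,3)@(15, 7): e=[64,-22,162] → ·
    (1,4)@(3, 9): e=[20,178,6] → █
    (6,4)@(13, 9): e=[80,-2,126] → ·
    (1,5)@(3, 11): e=[48,162,-6] → ·
  covered (26 px):
    · · · · · · · · · · · ·
    · · · · · · · █ · · · ·
    · · · · █ █ █ · · · · ·
    · · █ █ █ █ █ · · · · ·
    · █ █ █ █ █ · · · · · ·
    · · █ █ █ █ · · · · · ·
    · · █ █ █ █ · · · · · ·
    · · · █ █ · · · · · · ·
    · · · █ █ · · · · · · ·
    · · · · · · · · · · · ·
T1:
  2·area = 74  (B↔C swapped to make it positive)
  edge (16, 16)→(8, 10): d=(-8,-6) top-left  bias=+0
  edge (8, 10)→(15, 6): d=(7,-4) top-left  bias=+0
  edge (15, 6)→(16, 16): d=(1,10) right/bottom  bias=-1
    (7,3)@(15, 7): e=[66,7,1] → █
    (8,3)@(17, 7): e=[78,15,-19] → ·
    (5,4)@(11, 9): e=[26,5,43] → █
    (6,4)@(13, 9): e=[38,13,23] → █
    (8,4)@(17, 9): e=[62,29,-17] → ·
    (5,5)@(11, 11): e=[10,19,45] → █
    (8,5)@(17, 11): e=[46,43,-15] → ·
    (5,6)@(11, 13): e=[-6,33,47] → ·
    (6,6)@(13, 13): e=[6,41,27] → █
    (8,6)@(17, 13): e=[30,57,-13] → ·
    (6,7)@(13, 15): e=[-10,55,29] → ·
    (7,7)@(15, 15): e=[2,63,9] → █
  covered (10 px):
    · · · · · · · · · · · ·
    · · · · · · · · · · · ·
    · · · · · · · · · · · ·
    · · · · · · · █ · · · ·
    · · · · · █ █ █ · · · ·
    · · · · · █ █ █ · · · ·
    · · · · · · █ █ · · · ·
    · · · · · · · █ · · · ·
    · · · · · · · · · · · ·
    · · · · · · · · · · · ·
T2:
  2·area = 108
  edge (6, 8)→(18, 2): d=(12,-6) top-left  bias=+0
  edge (18, 2)→(12, 14): d=(-6,12) right/bottom  bias=-1
  edge (12, 14)→(6, 8): d=(-6,-6) top-left  bias=+0
    (0,1)@(1, 3): e=[-90,198,0] → ·  [on edge]
    (8,1)@(17, 3): e=[6,6,96] → █
    (9,1)@(19, 3): e=[18,-18,108] → ·
    (1,2)@(3, 5): e=[-54,162,0] → ·  [on edge]
    (6,2)@(13, 5): e=[6,42,60] → █
    (7,2)@(15, 5): e=[18,18,72] → █
    (8,2)@(17, 5): e=[30,-6,84] → ·
    (2,3)@(5, 7): e=[-18,126,0] → ·  [on edge]
    (4,3)@(9, 7): e=[6,78,24] → █
    (5,3)@(11, 7): e=[18,54,36] → █
    (8,3)@(17, 7): e=[54,-18,72] → ·
    (3,4)@(7, 9): e=[18,90,0] → █  [on edge]
    (4,5)@(9, 11): e=[54,54,0] → █  [on edge]
    (5,6)@(11, 13): e=[90,18,0] → █  [on edge]
    (6,7)@(13, 15): e=[126,-18,0] → ·  [on edge]
    (7,8)@(15, 17): e=[162,-54,0] → ·  [on edge]
    (8,9)@(17, 19): e=[198,-90,0] → ·  [on edge]
  covered (15 px):
    · · · · · · · · · · · ·
    · · · · · · · · █ · · ·
    · · · · · · █ █ · · · ·
    · · · · █ █ █ █ · · · ·
    · · · █ █ █ █ · · · · ·
    · · · · █ █ █ · · · · ·
    · · · · · █ · · · · · ·
    · · · · · · · · · · · ·
    · · · · · · · · · · · ·
    · · · · · · · · · · · ·

Result: 51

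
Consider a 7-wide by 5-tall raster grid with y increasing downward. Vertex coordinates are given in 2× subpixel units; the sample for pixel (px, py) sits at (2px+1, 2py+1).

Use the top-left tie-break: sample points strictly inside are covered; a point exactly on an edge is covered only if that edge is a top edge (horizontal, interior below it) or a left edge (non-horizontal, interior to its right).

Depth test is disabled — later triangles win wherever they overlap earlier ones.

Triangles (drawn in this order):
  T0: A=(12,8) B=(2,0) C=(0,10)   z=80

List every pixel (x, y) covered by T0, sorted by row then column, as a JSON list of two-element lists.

T0:
  2·area = 116  (B↔C swapped to make it positive)
  edge (12, 8)→(0, 10): d=(-12,2) right/bottom  bias=-1
  edge (0, 10)→(2, 0): d=(2,-10) top-left  bias=+0
  edge (2, 0)→(12, 8): d=(10,8) right/bottom  bias=-1
    (1,0)@(3, 1): e=[102,12,2] → X
    (2,0)@(5, 1): e=[98,32,-14] → .
    (1,1)@(3, 3): e=[78,16,22] → X
    (2,1)@(5, 3): e=[74,36,6] → X
    (3,1)@(7, 3): e=[70,56,-10] → .
    (0,2)@(1, 5): e=[58,0,58] → X  [on edge]
    (3,2)@(7, 5): e=[46,60,10] → X
    (4,2)@(9, 5): e=[42,80,-6] → .
    (0,3)@(1, 7): e=[34,4,78] → X
    (4,3)@(9, 7): e=[18,84,14] → X
    (5,3)@(11, 7): e=[14,104,-2] → .
    (0,4)@(1, 9): e=[10,8,98] → X
  covered (15 px):
    . X . . . . .
    . X X . . . .
    X X X X . . .
    X X X X X . .
    X X X . . . .

Answer: [[1,0],[1,1],[2,1],[0,2],[1,2],[2,2],[3,2],[0,3],[1,3],[2,3],[3,3],[4,3],[0,4],[1,4],[2,4]]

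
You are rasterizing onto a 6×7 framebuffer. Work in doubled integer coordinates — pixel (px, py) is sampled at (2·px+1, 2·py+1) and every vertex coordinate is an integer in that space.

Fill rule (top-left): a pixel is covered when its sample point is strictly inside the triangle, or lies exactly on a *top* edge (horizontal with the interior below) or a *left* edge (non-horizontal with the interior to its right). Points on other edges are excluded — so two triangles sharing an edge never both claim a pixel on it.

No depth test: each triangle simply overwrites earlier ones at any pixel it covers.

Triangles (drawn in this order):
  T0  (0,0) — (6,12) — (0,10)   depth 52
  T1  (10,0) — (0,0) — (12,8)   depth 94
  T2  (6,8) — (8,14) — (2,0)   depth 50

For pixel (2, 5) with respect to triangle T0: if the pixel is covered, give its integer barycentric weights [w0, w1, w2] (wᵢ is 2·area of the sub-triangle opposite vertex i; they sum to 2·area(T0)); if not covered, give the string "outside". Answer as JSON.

T0:
  2·area = 60
  edge (0, 0)→(6, 12): d=(6,12) right/bottom  bias=-1
  edge (6, 12)→(0, 10): d=(-6,-2) top-left  bias=+0
  edge (0, 10)→(0, 0): d=(0,-10) top-left  bias=+0
    (0,1)@(1, 3): e=[6,44,10] → #
    (1,1)@(3, 3): e=[-18,48,30] → ·
    (0,2)@(1, 5): e=[18,32,10] → #
    (1,2)@(3, 5): e=[-6,36,30] → ·
    (0,3)@(1, 7): e=[30,20,10] → #
    (1,3)@(3, 7): e=[6,24,30] → #
    (2,3)@(5, 7): e=[-18,28,50] → ·
    (0,4)@(1, 9): e=[42,8,10] → #
    (2,4)@(5, 9): e=[-6,16,50] → ·
    (0,5)@(1, 11): e=[54,-4,10] → ·
    (1,5)@(3, 11): e=[30,0,30] → #  [on edge]
    (2,5)@(5, 11): e=[6,4,50] → #
    (4,6)@(9, 13): e=[-30,0,90] → ·  [on edge]
  covered (8 px):
    · · · · · ·
    # · · · · ·
    # · · · · ·
    # # · · · ·
    # # · · · ·
    · # # · · ·
    · · · · · ·
T1:
  2·area = 80  (B↔C swapped to make it positive)
  edge (10, 0)→(12, 8): d=(2,8) right/bottom  bias=-1
  edge (12, 8)→(0, 0): d=(-12,-8) top-left  bias=+0
  edge (0, 0)→(10, 0): d=(10,0) top-left  bias=+0
    (1,0)@(3, 1): e=[58,12,10] → #
    (2,0)@(5, 1): e=[42,28,10] → #
    (3,0)@(7, 1): e=[26,44,10] → #
    (4,0)@(9, 1): e=[10,60,10] → #
    (5,0)@(11, 1): e=[-6,76,10] → ·
    (1,1)@(3, 3): e=[62,-12,30] → ·
    (2,1)@(5, 3): e=[46,4,30] → #
    (5,1)@(11, 3): e=[-2,52,30] → ·
    (2,2)@(5, 5): e=[50,-20,50] → ·
    (3,2)@(7, 5): e=[34,-4,50] → ·
    (4,2)@(9, 5): e=[18,12,50] → #
    (5,2)@(11, 5): e=[2,28,50] → #
  covered (10 px):
    · # # # # ·
    · · # # # ·
    · · · · # #
    · · · · · #
    · · · · · ·
    · · · · · ·
    · · · · · ·
T2:
  2·area = 8
  edge (6, 8)→(8, 14): d=(2,6) right/bottom  bias=-1
  edge (8, 14)→(2, 0): d=(-6,-14) top-left  bias=+0
  edge (2, 0)→(6, 8): d=(4,8) right/bottom  bias=-1
    (2,2)@(5, 5): e=[0,12,-4] → ·  [on edge]
    (2,3)@(5, 7): e=[4,0,4] → #  [on edge]
    (3,3)@(7, 7): e=[-8,28,-12] → ·
    (2,4)@(5, 9): e=[8,-12,12] → ·
    (3,5)@(7, 11): e=[0,4,4] → ·  [on edge]
  covered (1 px):
    · · · · · ·
    · · · · · ·
    · · · · · ·
    · · # · · ·
    · · · · · ·
    · · · · · ·
    · · · · · ·

Answer: [4,50,6]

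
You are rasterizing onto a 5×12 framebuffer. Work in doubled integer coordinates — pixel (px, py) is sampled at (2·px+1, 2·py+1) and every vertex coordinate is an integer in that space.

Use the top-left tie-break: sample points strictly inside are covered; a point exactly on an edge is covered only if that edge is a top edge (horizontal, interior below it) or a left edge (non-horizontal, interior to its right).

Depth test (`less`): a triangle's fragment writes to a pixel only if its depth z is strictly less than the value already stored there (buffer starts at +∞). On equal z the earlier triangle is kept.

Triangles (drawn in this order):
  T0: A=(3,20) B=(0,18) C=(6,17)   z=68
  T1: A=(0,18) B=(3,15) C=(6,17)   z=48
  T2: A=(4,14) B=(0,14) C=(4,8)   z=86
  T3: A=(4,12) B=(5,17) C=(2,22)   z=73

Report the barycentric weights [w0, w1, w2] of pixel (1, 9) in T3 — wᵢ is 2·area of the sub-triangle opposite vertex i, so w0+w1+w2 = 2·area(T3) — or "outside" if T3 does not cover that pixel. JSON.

T0:
  2·area = 15
  edge (3, 20)→(0, 18): d=(-3,-2) top-left  bias=+0
  edge (0, 18)→(6, 17): d=(6,-1) top-left  bias=+0
  edge (6, 17)→(3, 20): d=(-3,3) right/bottom  bias=-1
    (1,9)@(3, 19): e=[3,9,3] → #
    (2,9)@(5, 19): e=[7,11,-3] → ·
    (1,10)@(3, 21): e=[-3,21,-3] → ·
  covered (1 px):
    · · · · ·
    · · · · ·
    · · · · ·
    · · · · ·
    · · · · ·
    · · · · ·
    · · · · ·
    · · · · ·
    · · · · ·
    · # · · ·
    · · · · ·
    · · · · ·
T1:
  2·area = 15
  edge (0, 18)→(3, 15): d=(3,-3) top-left  bias=+0
  edge (3, 15)→(6, 17): d=(3,2) right/bottom  bias=-1
  edge (6, 17)→(0, 18): d=(-6,1) right/bottom  bias=-1
    (4,4)@(9, 9): e=[0,-30,45] → ·  [on edge]
    (3,5)@(7, 11): e=[0,-20,35] → ·  [on edge]
    (2,6)@(5, 13): e=[0,-10,25] → ·  [on edge]
    (1,7)@(3, 15): e=[0,0,15] → ·  [on edge]
    (0,8)@(1, 17): e=[0,10,5] → #  [on edge]
    (1,8)@(3, 17): e=[6,6,3] → #
    (2,8)@(5, 17): e=[12,2,1] → #
    (3,8)@(7, 17): e=[18,-2,-1] → ·
    (0,9)@(1, 19): e=[6,16,-7] → ·
    (1,9)@(3, 19): e=[12,12,-9] → ·
    (2,9)@(5, 19): e=[18,8,-11] → ·
    (4,9)@(9, 19): e=[30,0,-15] → ·  [on edge]
  covered (3 px):
    · · · · ·
    · · · · ·
    · · · · ·
    · · · · ·
    · · · · ·
    · · · · ·
    · · · · ·
    · · · · ·
    # # # · ·
    · · · · ·
    · · · · ·
    · · · · ·
T2:
  2·area = 24
  edge (4, 14)→(0, 14): d=(-4,0) right/bottom  bias=-1
  edge (0, 14)→(4, 8): d=(4,-6) top-left  bias=+0
  edge (4, 8)→(4, 14): d=(0,6) right/bottom  bias=-1
    (1,5)@(3, 11): e=[12,6,6] → #
    (2,5)@(5, 11): e=[12,18,-6] → ·
    (0,6)@(1, 13): e=[4,2,18] → #
    (2,6)@(5, 13): e=[4,26,-6] → ·
    (0,7)@(1, 15): e=[-4,10,18] → ·
    (1,7)@(3, 15): e=[-4,22,6] → ·
  covered (3 px):
    · · · · ·
    · · · · ·
    · · · · ·
    · · · · ·
    · · · · ·
    · # · · ·
    # # · · ·
    · · · · ·
    · · · · ·
    · · · · ·
    · · · · ·
    · · · · ·
T3:
  2·area = 20
  edge (4, 12)→(5, 17): d=(1,5) right/bottom  bias=-1
  edge (5, 17)→(2, 22): d=(-3,5) right/bottom  bias=-1
  edge (2, 22)→(4, 12): d=(2,-10) top-left  bias=+0
    (1,3)@(3, 7): e=[0,40,-20] → ·  [on edge]
    (2,3)@(5, 7): e=[-10,30,0] → ·  [on edge]
    (1,8)@(3, 17): e=[10,10,0] → #  [on edge]
    (2,8)@(5, 17): e=[0,0,20] → ·  [on edge]
    (1,9)@(3, 19): e=[12,4,4] → #
    (2,9)@(5, 19): e=[2,-6,24] → ·
    (1,10)@(3, 21): e=[14,-2,8] → ·
  covered (2 px):
    · · · · ·
    · · · · ·
    · · · · ·
    · · · · ·
    · · · · ·
    · · · · ·
    · · · · ·
    · · · · ·
    · # · · ·
    · # · · ·
    · · · · ·
    · · · · ·

Final: [4,4,12]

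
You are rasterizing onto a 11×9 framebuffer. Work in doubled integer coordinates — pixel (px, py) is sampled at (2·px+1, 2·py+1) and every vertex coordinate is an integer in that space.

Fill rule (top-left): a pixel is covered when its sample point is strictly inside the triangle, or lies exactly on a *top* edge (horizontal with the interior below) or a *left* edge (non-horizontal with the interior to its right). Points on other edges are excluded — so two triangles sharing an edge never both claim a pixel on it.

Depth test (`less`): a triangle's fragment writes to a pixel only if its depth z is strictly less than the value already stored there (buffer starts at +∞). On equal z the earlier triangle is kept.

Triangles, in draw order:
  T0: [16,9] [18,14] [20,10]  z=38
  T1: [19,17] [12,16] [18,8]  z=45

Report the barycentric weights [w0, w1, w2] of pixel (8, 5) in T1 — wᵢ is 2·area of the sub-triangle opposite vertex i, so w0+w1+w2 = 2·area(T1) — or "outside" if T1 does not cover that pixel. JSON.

T0:
  2·area = 18  (B↔C swapped to make it positive)
  edge (16, 9)→(20, 10): d=(4,1) right/bottom  bias=-1
  edge (20, 10)→(18, 14): d=(-2,4) right/bottom  bias=-1
  edge (18, 14)→(16, 9): d=(-2,-5) top-left  bias=+0
    (8,5)@(17, 11): e=[7,10,1] → █
    (9,5)@(19, 11): e=[5,2,11] → █
    (10,5)@(21, 11): e=[3,-6,21] → ·
    (8,6)@(17, 13): e=[15,6,-3] → ·
    (9,6)@(19, 13): e=[13,-2,7] → ·
  covered (2 px):
    · · · · · · · · · · ·
    · · · · · · · · · · ·
    · · · · · · · · · · ·
    · · · · · · · · · · ·
    · · · · · · · · · · ·
    · · · · · · · · █ █ ·
    · · · · · · · · · · ·
    · · · · · · · · · · ·
    · · · · · · · · · · ·
T1:
  2·area = 62
  edge (19, 17)→(12, 16): d=(-7,-1) top-left  bias=+0
  edge (12, 16)→(18, 8): d=(6,-8) top-left  bias=+0
  edge (18, 8)→(19, 17): d=(1,9) right/bottom  bias=-1
    (8,5)@(17, 11): e=[40,10,12] → █
    (9,5)@(19, 11): e=[42,26,-6] → ·
    (7,6)@(15, 13): e=[24,6,32] → █
    (9,6)@(19, 13): e=[28,38,-4] → ·
    (2,7)@(5, 15): e=[0,-62,124] → ·  [on edge]
    (6,7)@(13, 15): e=[8,2,52] → █
    (9,7)@(19, 15): e=[14,50,-2] → ·
    (6,8)@(13, 17): e=[-6,14,54] → ·
    (7,8)@(15, 17): e=[-4,30,36] → ·
    (8,8)@(17, 17): e=[-2,46,18] → ·
    (9,8)@(19, 17): e=[0,62,0] → ·  [on edge]
  covered (6 px):
    · · · · · · · · · · ·
    · · · · · · · · · · ·
    · · · · · · · · · · ·
    · · · · · · · · · · ·
    · · · · · · · · · · ·
    · · · · · · · · █ · ·
    · · · · · · · █ █ · ·
    · · · · · · █ █ █ · ·
    · · · · · · · · · · ·

Result: [10,12,40]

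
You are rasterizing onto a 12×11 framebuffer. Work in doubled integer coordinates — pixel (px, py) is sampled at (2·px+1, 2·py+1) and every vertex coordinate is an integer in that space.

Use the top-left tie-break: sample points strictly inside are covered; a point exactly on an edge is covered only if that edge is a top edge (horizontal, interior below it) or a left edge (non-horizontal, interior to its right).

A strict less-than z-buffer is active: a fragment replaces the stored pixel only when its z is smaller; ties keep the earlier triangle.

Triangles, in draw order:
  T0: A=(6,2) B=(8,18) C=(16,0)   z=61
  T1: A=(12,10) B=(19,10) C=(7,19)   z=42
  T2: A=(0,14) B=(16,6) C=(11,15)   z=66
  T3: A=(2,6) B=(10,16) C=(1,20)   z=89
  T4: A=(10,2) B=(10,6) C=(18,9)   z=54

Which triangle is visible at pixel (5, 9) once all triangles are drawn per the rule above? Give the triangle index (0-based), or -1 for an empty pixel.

T0:
  2·area = 164  (B↔C swapped to make it positive)
  edge (6, 2)→(16, 0): d=(10,-2) top-left  bias=+0
  edge (16, 0)→(8, 18): d=(-8,18) right/bottom  bias=-1
  edge (8, 18)→(6, 2): d=(-2,-16) top-left  bias=+0
    (5,0)@(11, 1): e=[0,82,82] → █  [on edge]
    (6,0)@(13, 1): e=[4,46,114] → █
    (7,0)@(15, 1): e=[8,10,146] → █
    (8,0)@(17, 1): e=[12,-26,178] → ·
    (0,1)@(1, 3): e=[0,246,-82] → ·  [on edge]
    (3,1)@(7, 3): e=[12,138,14] → █
    (4,1)@(9, 3): e=[16,102,46] → █
    (7,1)@(15, 3): e=[28,-6,142] → ·
    (3,2)@(7, 5): e=[32,122,10] → █
    (7,2)@(15, 5): e=[48,-22,138] → ·
    (3,3)@(7, 7): e=[52,106,6] → █
    (6,3)@(13, 7): e=[64,-2,102] → ·
  covered (21 px):
    · · · · · █ █ █ · · · ·
    · · · █ █ █ █ · · · · ·
    · · · █ █ █ █ · · · · ·
    · · · █ █ █ · · · · · ·
    · · · █ █ █ · · · · · ·
    · · · · █ █ · · · · · ·
    · · · · █ · · · · · · ·
    · · · · █ · · · · · · ·
    · · · · · · · · · · · ·
    · · · · · · · · · · · ·
    · · · · · · · · · · · ·
T1:
  2·area = 63
  edge (12, 10)→(19, 10): d=(7,0) top-left  bias=+0
  edge (19, 10)→(7, 19): d=(-12,9) right/bottom  bias=-1
  edge (7, 19)→(12, 10): d=(5,-9) top-left  bias=+0
    (8,0)@(17, 1): e=[-63,126,0] → ·  [on edge]
    (11,3)@(23, 7): e=[-21,0,84] → ·  [on edge]
    (6,5)@(13, 11): e=[7,42,14] → █
    (7,5)@(15, 11): e=[7,24,32] → █
    (8,5)@(17, 11): e=[7,6,50] → █
    (9,5)@(19, 11): e=[7,-12,68] → ·
    (5,6)@(11, 13): e=[21,36,6] → █
    (7,6)@(15, 13): e=[21,0,42] → ·  [on edge]
    (8,6)@(17, 13): e=[21,-18,60] → ·
    (5,7)@(11, 15): e=[35,12,16] → █
    (6,7)@(13, 15): e=[35,-6,34] → ·
    (4,8)@(9, 17): e=[49,6,8] → █
    (3,9)@(7, 19): e=[63,0,0] → ·  [on edge]
  covered (7 px):
    · · · · · · · · · · · ·
    · · · · · · · · · · · ·
    · · · · · · · · · · · ·
    · · · · · · · · · · · ·
    · · · · · · · · · · · ·
    · · · · · · █ █ █ · · ·
    · · · · · █ █ · · · · ·
    · · · · · █ · · · · · ·
    · · · · █ · · · · · · ·
    · · · · · · · · · · · ·
    · · · · · · · · · · · ·
T2:
  2·area = 104
  edge (0, 14)→(16, 6): d=(16,-8) top-left  bias=+0
  edge (16, 6)→(11, 15): d=(-5,9) right/bottom  bias=-1
  edge (11, 15)→(0, 14): d=(-11,-1) top-left  bias=+0
    (7,3)@(15, 7): e=[8,4,92] → █
    (8,3)@(17, 7): e=[24,-14,94] → ·
    (5,4)@(11, 9): e=[8,30,66] → █
    (6,4)@(13, 9): e=[24,12,68] → █
    (7,4)@(15, 9): e=[40,-6,70] → ·
    (3,5)@(7, 11): e=[8,56,40] → █
    (4,5)@(9, 11): e=[24,38,42] → █
    (7,5)@(15, 11): e=[72,-16,48] → ·
    (1,6)@(3, 13): e=[8,82,14] → █
    (2,6)@(5, 13): e=[24,64,16] → █
    (6,6)@(13, 13): e=[88,-8,24] → ·
    (1,7)@(3, 15): e=[40,72,-8] → ·
    (5,7)@(11, 15): e=[104,0,0] → ·  [on edge]
  covered (12 px):
    · · · · · · · · · · · ·
    · · · · · · · · · · · ·
    · · · · · · · · · · · ·
    · · · · · · · █ · · · ·
    · · · · · █ █ · · · · ·
    · · · █ █ █ █ · · · · ·
    · █ █ █ █ █ · · · · · ·
    · · · · · · · · · · · ·
    · · · · · · · · · · · ·
    · · · · · · · · · · · ·
    · · · · · · · · · · · ·
T3:
  2·area = 122
  edge (2, 6)→(10, 16): d=(8,10) right/bottom  bias=-1
  edge (10, 16)→(1, 20): d=(-9,4) right/bottom  bias=-1
  edge (1, 20)→(2, 6): d=(1,-14) top-left  bias=+0
    (1,4)@(3, 9): e=[14,91,17] → █
    (2,4)@(5, 9): e=[-6,83,45] → ·
    (1,5)@(3, 11): e=[30,73,19] → █
    (2,5)@(5, 11): e=[10,65,47] → █
    (3,5)@(7, 11): e=[-10,57,75] → ·
    (1,6)@(3, 13): e=[46,55,21] → █
    (3,6)@(7, 13): e=[6,39,77] → █
    (4,6)@(9, 13): e=[-14,31,105] → ·
    (1,7)@(3, 15): e=[62,37,23] → █
    (4,7)@(9, 15): e=[2,13,107] → █
    (5,7)@(11, 15): e=[-18,5,135] → ·
    (1,8)@(3, 17): e=[78,19,25] → █
  covered (14 px):
    · · · · · · · · · · · ·
    · · · · · · · · · · · ·
    · · · · · · · · · · · ·
    · · · · · · · · · · · ·
    · █ · · · · · · · · · ·
    · █ █ · · · · · · · · ·
    · █ █ █ · · · · · · · ·
    · █ █ █ █ · · · · · · ·
    · █ █ █ · · · · · · · ·
    · █ · · · · · · · · · ·
    · · · · · · · · · · · ·
T4:
  2·area = 32  (B↔C swapped to make it positive)
  edge (10, 2)→(18, 9): d=(8,7) right/bottom  bias=-1
  edge (18, 9)→(10, 6): d=(-8,-3) top-left  bias=+0
  edge (10, 6)→(10, 2): d=(0,-4) top-left  bias=+0
    (5,1)@(11, 3): e=[1,27,4] → █
    (6,1)@(13, 3): e=[-13,33,12] → ·
    (5,2)@(11, 5): e=[17,11,4] → █
    (6,2)@(13, 5): e=[3,17,12] → █
    (7,2)@(15, 5): e=[-11,23,20] → ·
    (5,3)@(11, 7): e=[33,-5,4] → ·
    (6,3)@(13, 7): e=[19,1,12] → █
    (7,3)@(15, 7): e=[5,7,20] → █
    (8,3)@(17, 7): e=[-9,13,28] → ·
    (6,4)@(13, 9): e=[35,-15,12] → ·
    (7,4)@(15, 9): e=[21,-9,20] → ·
  covered (5 px):
    · · · · · · · · · · · ·
    · · · · · █ · · · · · ·
    · · · · · █ █ · · · · ·
    · · · · · · █ █ · · · ·
    · · · · · · · · · · · ·
    · · · · · · · · · · · ·
    · · · · · · · · · · · ·
    · · · · · · · · · · · ·
    · · · · · · · · · · · ·
    · · · · · · · · · · · ·
    · · · · · · · · · · · ·

Z-buffer (winner per pixel, '.' = empty):
  . . . . . 0 0 0 . . . .
  . . . 0 0 4 0 . . . . .
  . . . 0 0 4 4 . . . . .
  . . . 0 0 0 4 4 . . . .
  . 3 . 0 0 0 2 . . . . .
  . 3 3 2 0 0 1 1 1 . . .
  . 2 2 2 0 1 1 . . . . .
  . 3 3 3 0 1 . . . . . .
  . 3 3 3 1 . . . . . . .
  . 3 . . . . . . . . . .
  . . . . . . . . . . . .

Answer: -1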